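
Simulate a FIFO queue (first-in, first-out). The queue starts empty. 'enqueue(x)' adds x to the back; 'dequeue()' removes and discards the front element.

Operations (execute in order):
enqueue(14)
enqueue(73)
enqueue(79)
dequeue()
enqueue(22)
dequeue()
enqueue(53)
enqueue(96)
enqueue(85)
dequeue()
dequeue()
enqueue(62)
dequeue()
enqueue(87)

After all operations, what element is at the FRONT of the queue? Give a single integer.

Answer: 96

Derivation:
enqueue(14): queue = [14]
enqueue(73): queue = [14, 73]
enqueue(79): queue = [14, 73, 79]
dequeue(): queue = [73, 79]
enqueue(22): queue = [73, 79, 22]
dequeue(): queue = [79, 22]
enqueue(53): queue = [79, 22, 53]
enqueue(96): queue = [79, 22, 53, 96]
enqueue(85): queue = [79, 22, 53, 96, 85]
dequeue(): queue = [22, 53, 96, 85]
dequeue(): queue = [53, 96, 85]
enqueue(62): queue = [53, 96, 85, 62]
dequeue(): queue = [96, 85, 62]
enqueue(87): queue = [96, 85, 62, 87]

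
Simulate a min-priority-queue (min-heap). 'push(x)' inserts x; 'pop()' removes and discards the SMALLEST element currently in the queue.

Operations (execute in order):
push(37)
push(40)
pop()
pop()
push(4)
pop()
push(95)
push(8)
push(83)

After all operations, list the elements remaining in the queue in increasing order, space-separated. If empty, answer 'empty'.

push(37): heap contents = [37]
push(40): heap contents = [37, 40]
pop() → 37: heap contents = [40]
pop() → 40: heap contents = []
push(4): heap contents = [4]
pop() → 4: heap contents = []
push(95): heap contents = [95]
push(8): heap contents = [8, 95]
push(83): heap contents = [8, 83, 95]

Answer: 8 83 95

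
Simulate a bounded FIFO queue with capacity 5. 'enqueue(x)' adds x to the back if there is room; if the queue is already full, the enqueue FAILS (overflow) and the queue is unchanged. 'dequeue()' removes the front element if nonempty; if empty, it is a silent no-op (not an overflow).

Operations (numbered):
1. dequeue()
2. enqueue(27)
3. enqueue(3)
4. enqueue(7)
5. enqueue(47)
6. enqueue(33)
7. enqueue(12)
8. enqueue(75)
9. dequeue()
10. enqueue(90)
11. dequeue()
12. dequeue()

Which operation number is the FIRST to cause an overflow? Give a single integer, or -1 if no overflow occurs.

Answer: 7

Derivation:
1. dequeue(): empty, no-op, size=0
2. enqueue(27): size=1
3. enqueue(3): size=2
4. enqueue(7): size=3
5. enqueue(47): size=4
6. enqueue(33): size=5
7. enqueue(12): size=5=cap → OVERFLOW (fail)
8. enqueue(75): size=5=cap → OVERFLOW (fail)
9. dequeue(): size=4
10. enqueue(90): size=5
11. dequeue(): size=4
12. dequeue(): size=3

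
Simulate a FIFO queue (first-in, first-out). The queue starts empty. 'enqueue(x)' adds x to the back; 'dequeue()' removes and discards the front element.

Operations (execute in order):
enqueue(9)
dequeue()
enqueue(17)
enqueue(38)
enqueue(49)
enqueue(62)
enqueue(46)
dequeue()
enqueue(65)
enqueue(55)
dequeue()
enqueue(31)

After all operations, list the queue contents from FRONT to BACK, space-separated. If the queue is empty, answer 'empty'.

Answer: 49 62 46 65 55 31

Derivation:
enqueue(9): [9]
dequeue(): []
enqueue(17): [17]
enqueue(38): [17, 38]
enqueue(49): [17, 38, 49]
enqueue(62): [17, 38, 49, 62]
enqueue(46): [17, 38, 49, 62, 46]
dequeue(): [38, 49, 62, 46]
enqueue(65): [38, 49, 62, 46, 65]
enqueue(55): [38, 49, 62, 46, 65, 55]
dequeue(): [49, 62, 46, 65, 55]
enqueue(31): [49, 62, 46, 65, 55, 31]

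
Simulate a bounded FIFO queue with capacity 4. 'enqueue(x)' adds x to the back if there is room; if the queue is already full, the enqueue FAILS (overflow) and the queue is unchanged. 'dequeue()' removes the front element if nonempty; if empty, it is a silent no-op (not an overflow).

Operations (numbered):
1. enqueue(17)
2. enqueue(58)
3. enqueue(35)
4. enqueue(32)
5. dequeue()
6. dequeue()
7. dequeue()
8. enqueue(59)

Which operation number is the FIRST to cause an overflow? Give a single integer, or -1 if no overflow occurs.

1. enqueue(17): size=1
2. enqueue(58): size=2
3. enqueue(35): size=3
4. enqueue(32): size=4
5. dequeue(): size=3
6. dequeue(): size=2
7. dequeue(): size=1
8. enqueue(59): size=2

Answer: -1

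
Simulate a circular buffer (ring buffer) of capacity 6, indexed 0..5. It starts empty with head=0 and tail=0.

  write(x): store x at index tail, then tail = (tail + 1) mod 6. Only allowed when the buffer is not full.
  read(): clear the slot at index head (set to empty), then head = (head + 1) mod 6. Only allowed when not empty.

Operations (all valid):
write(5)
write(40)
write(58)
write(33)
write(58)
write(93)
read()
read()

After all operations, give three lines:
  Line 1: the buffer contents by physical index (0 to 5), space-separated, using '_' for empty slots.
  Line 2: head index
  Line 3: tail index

write(5): buf=[5 _ _ _ _ _], head=0, tail=1, size=1
write(40): buf=[5 40 _ _ _ _], head=0, tail=2, size=2
write(58): buf=[5 40 58 _ _ _], head=0, tail=3, size=3
write(33): buf=[5 40 58 33 _ _], head=0, tail=4, size=4
write(58): buf=[5 40 58 33 58 _], head=0, tail=5, size=5
write(93): buf=[5 40 58 33 58 93], head=0, tail=0, size=6
read(): buf=[_ 40 58 33 58 93], head=1, tail=0, size=5
read(): buf=[_ _ 58 33 58 93], head=2, tail=0, size=4

Answer: _ _ 58 33 58 93
2
0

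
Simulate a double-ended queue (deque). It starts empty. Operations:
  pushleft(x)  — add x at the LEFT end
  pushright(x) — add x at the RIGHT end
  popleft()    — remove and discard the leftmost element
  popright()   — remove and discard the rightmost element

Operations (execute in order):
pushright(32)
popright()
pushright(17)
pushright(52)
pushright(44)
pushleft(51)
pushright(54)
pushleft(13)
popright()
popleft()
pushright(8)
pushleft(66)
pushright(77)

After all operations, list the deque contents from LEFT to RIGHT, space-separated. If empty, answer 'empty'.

Answer: 66 51 17 52 44 8 77

Derivation:
pushright(32): [32]
popright(): []
pushright(17): [17]
pushright(52): [17, 52]
pushright(44): [17, 52, 44]
pushleft(51): [51, 17, 52, 44]
pushright(54): [51, 17, 52, 44, 54]
pushleft(13): [13, 51, 17, 52, 44, 54]
popright(): [13, 51, 17, 52, 44]
popleft(): [51, 17, 52, 44]
pushright(8): [51, 17, 52, 44, 8]
pushleft(66): [66, 51, 17, 52, 44, 8]
pushright(77): [66, 51, 17, 52, 44, 8, 77]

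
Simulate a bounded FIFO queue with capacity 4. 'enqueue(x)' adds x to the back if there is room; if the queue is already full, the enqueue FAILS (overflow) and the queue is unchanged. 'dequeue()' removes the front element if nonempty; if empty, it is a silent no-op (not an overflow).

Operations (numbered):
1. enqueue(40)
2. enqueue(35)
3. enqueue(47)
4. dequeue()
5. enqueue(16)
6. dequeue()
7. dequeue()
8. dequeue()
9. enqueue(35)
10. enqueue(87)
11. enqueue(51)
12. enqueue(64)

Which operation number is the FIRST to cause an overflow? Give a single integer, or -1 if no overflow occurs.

Answer: -1

Derivation:
1. enqueue(40): size=1
2. enqueue(35): size=2
3. enqueue(47): size=3
4. dequeue(): size=2
5. enqueue(16): size=3
6. dequeue(): size=2
7. dequeue(): size=1
8. dequeue(): size=0
9. enqueue(35): size=1
10. enqueue(87): size=2
11. enqueue(51): size=3
12. enqueue(64): size=4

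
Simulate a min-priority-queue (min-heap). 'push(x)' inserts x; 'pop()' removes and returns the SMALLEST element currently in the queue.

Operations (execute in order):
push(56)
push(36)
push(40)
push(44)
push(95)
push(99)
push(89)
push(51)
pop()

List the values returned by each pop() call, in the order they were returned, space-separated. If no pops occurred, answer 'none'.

push(56): heap contents = [56]
push(36): heap contents = [36, 56]
push(40): heap contents = [36, 40, 56]
push(44): heap contents = [36, 40, 44, 56]
push(95): heap contents = [36, 40, 44, 56, 95]
push(99): heap contents = [36, 40, 44, 56, 95, 99]
push(89): heap contents = [36, 40, 44, 56, 89, 95, 99]
push(51): heap contents = [36, 40, 44, 51, 56, 89, 95, 99]
pop() → 36: heap contents = [40, 44, 51, 56, 89, 95, 99]

Answer: 36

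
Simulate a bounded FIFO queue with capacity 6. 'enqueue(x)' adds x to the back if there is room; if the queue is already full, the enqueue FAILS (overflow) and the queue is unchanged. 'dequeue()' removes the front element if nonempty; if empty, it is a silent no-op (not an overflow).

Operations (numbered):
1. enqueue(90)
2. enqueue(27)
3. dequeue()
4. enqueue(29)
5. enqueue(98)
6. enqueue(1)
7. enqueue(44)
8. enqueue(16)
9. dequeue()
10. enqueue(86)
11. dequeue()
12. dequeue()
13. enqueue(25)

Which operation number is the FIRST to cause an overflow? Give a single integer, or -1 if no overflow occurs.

Answer: -1

Derivation:
1. enqueue(90): size=1
2. enqueue(27): size=2
3. dequeue(): size=1
4. enqueue(29): size=2
5. enqueue(98): size=3
6. enqueue(1): size=4
7. enqueue(44): size=5
8. enqueue(16): size=6
9. dequeue(): size=5
10. enqueue(86): size=6
11. dequeue(): size=5
12. dequeue(): size=4
13. enqueue(25): size=5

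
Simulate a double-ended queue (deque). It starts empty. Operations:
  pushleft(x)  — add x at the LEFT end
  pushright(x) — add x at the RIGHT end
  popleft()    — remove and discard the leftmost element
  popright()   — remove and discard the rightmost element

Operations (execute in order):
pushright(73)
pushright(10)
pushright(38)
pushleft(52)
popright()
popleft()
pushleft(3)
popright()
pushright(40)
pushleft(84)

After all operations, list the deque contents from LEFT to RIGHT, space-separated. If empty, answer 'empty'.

pushright(73): [73]
pushright(10): [73, 10]
pushright(38): [73, 10, 38]
pushleft(52): [52, 73, 10, 38]
popright(): [52, 73, 10]
popleft(): [73, 10]
pushleft(3): [3, 73, 10]
popright(): [3, 73]
pushright(40): [3, 73, 40]
pushleft(84): [84, 3, 73, 40]

Answer: 84 3 73 40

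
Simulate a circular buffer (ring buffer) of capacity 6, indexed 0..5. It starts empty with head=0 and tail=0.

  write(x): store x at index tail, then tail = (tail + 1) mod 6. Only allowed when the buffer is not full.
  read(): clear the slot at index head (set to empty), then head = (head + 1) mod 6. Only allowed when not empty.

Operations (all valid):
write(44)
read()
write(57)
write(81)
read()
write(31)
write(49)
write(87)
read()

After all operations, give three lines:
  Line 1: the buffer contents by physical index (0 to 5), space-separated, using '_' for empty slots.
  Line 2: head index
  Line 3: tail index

write(44): buf=[44 _ _ _ _ _], head=0, tail=1, size=1
read(): buf=[_ _ _ _ _ _], head=1, tail=1, size=0
write(57): buf=[_ 57 _ _ _ _], head=1, tail=2, size=1
write(81): buf=[_ 57 81 _ _ _], head=1, tail=3, size=2
read(): buf=[_ _ 81 _ _ _], head=2, tail=3, size=1
write(31): buf=[_ _ 81 31 _ _], head=2, tail=4, size=2
write(49): buf=[_ _ 81 31 49 _], head=2, tail=5, size=3
write(87): buf=[_ _ 81 31 49 87], head=2, tail=0, size=4
read(): buf=[_ _ _ 31 49 87], head=3, tail=0, size=3

Answer: _ _ _ 31 49 87
3
0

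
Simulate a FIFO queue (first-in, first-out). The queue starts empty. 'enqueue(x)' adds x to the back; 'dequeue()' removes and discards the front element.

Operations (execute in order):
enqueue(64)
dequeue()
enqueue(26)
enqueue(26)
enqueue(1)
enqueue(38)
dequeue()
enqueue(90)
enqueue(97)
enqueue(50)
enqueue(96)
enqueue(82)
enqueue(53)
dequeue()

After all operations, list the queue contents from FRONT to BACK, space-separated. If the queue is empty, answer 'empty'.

enqueue(64): [64]
dequeue(): []
enqueue(26): [26]
enqueue(26): [26, 26]
enqueue(1): [26, 26, 1]
enqueue(38): [26, 26, 1, 38]
dequeue(): [26, 1, 38]
enqueue(90): [26, 1, 38, 90]
enqueue(97): [26, 1, 38, 90, 97]
enqueue(50): [26, 1, 38, 90, 97, 50]
enqueue(96): [26, 1, 38, 90, 97, 50, 96]
enqueue(82): [26, 1, 38, 90, 97, 50, 96, 82]
enqueue(53): [26, 1, 38, 90, 97, 50, 96, 82, 53]
dequeue(): [1, 38, 90, 97, 50, 96, 82, 53]

Answer: 1 38 90 97 50 96 82 53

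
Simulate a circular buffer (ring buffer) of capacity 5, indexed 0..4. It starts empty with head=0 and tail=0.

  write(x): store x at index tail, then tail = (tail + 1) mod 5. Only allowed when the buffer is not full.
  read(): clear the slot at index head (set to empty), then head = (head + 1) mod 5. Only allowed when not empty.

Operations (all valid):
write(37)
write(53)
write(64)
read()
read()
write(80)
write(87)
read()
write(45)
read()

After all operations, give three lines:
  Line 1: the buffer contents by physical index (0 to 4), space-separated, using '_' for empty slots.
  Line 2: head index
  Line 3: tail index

write(37): buf=[37 _ _ _ _], head=0, tail=1, size=1
write(53): buf=[37 53 _ _ _], head=0, tail=2, size=2
write(64): buf=[37 53 64 _ _], head=0, tail=3, size=3
read(): buf=[_ 53 64 _ _], head=1, tail=3, size=2
read(): buf=[_ _ 64 _ _], head=2, tail=3, size=1
write(80): buf=[_ _ 64 80 _], head=2, tail=4, size=2
write(87): buf=[_ _ 64 80 87], head=2, tail=0, size=3
read(): buf=[_ _ _ 80 87], head=3, tail=0, size=2
write(45): buf=[45 _ _ 80 87], head=3, tail=1, size=3
read(): buf=[45 _ _ _ 87], head=4, tail=1, size=2

Answer: 45 _ _ _ 87
4
1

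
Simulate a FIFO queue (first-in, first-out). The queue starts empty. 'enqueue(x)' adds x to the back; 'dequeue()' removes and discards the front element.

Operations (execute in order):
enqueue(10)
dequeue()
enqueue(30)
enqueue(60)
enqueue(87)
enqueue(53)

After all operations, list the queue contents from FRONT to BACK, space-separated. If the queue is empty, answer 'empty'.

enqueue(10): [10]
dequeue(): []
enqueue(30): [30]
enqueue(60): [30, 60]
enqueue(87): [30, 60, 87]
enqueue(53): [30, 60, 87, 53]

Answer: 30 60 87 53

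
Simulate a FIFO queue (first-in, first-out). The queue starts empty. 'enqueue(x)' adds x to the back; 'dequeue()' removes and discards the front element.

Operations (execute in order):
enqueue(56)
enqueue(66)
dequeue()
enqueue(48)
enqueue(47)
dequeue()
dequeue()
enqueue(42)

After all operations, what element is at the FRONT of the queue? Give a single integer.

Answer: 47

Derivation:
enqueue(56): queue = [56]
enqueue(66): queue = [56, 66]
dequeue(): queue = [66]
enqueue(48): queue = [66, 48]
enqueue(47): queue = [66, 48, 47]
dequeue(): queue = [48, 47]
dequeue(): queue = [47]
enqueue(42): queue = [47, 42]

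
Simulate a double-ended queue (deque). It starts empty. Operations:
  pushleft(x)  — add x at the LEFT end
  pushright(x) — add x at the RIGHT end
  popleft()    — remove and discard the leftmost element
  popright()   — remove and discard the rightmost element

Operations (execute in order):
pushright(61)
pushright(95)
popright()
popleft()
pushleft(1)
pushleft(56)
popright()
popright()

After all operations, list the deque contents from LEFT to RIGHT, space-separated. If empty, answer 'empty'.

pushright(61): [61]
pushright(95): [61, 95]
popright(): [61]
popleft(): []
pushleft(1): [1]
pushleft(56): [56, 1]
popright(): [56]
popright(): []

Answer: empty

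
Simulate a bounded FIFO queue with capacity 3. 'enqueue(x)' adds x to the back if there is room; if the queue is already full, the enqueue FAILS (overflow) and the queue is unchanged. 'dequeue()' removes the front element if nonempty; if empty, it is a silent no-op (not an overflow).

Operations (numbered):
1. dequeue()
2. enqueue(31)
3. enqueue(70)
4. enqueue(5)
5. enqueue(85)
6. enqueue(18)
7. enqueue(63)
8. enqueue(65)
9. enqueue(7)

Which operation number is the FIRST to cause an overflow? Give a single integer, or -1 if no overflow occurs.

Answer: 5

Derivation:
1. dequeue(): empty, no-op, size=0
2. enqueue(31): size=1
3. enqueue(70): size=2
4. enqueue(5): size=3
5. enqueue(85): size=3=cap → OVERFLOW (fail)
6. enqueue(18): size=3=cap → OVERFLOW (fail)
7. enqueue(63): size=3=cap → OVERFLOW (fail)
8. enqueue(65): size=3=cap → OVERFLOW (fail)
9. enqueue(7): size=3=cap → OVERFLOW (fail)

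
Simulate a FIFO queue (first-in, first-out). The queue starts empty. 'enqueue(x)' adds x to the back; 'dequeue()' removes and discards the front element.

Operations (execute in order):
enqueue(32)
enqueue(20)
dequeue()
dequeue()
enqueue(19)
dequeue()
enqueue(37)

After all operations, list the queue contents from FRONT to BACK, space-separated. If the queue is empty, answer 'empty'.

enqueue(32): [32]
enqueue(20): [32, 20]
dequeue(): [20]
dequeue(): []
enqueue(19): [19]
dequeue(): []
enqueue(37): [37]

Answer: 37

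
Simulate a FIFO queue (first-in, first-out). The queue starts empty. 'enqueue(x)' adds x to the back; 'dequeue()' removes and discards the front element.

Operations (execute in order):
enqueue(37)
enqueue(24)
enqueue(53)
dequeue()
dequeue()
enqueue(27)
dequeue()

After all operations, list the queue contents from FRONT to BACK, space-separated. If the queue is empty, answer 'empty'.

Answer: 27

Derivation:
enqueue(37): [37]
enqueue(24): [37, 24]
enqueue(53): [37, 24, 53]
dequeue(): [24, 53]
dequeue(): [53]
enqueue(27): [53, 27]
dequeue(): [27]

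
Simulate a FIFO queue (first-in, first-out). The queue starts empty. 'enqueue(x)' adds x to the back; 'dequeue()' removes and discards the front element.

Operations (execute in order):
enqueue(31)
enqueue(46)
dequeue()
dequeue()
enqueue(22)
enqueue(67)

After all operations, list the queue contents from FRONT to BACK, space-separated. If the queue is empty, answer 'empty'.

Answer: 22 67

Derivation:
enqueue(31): [31]
enqueue(46): [31, 46]
dequeue(): [46]
dequeue(): []
enqueue(22): [22]
enqueue(67): [22, 67]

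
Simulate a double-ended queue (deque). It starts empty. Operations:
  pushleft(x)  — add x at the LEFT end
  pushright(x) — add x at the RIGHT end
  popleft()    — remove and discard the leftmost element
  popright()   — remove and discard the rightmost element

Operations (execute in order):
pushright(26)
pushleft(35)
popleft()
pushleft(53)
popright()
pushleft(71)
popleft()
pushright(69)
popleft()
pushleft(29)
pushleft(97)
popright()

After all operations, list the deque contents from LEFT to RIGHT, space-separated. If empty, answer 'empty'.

pushright(26): [26]
pushleft(35): [35, 26]
popleft(): [26]
pushleft(53): [53, 26]
popright(): [53]
pushleft(71): [71, 53]
popleft(): [53]
pushright(69): [53, 69]
popleft(): [69]
pushleft(29): [29, 69]
pushleft(97): [97, 29, 69]
popright(): [97, 29]

Answer: 97 29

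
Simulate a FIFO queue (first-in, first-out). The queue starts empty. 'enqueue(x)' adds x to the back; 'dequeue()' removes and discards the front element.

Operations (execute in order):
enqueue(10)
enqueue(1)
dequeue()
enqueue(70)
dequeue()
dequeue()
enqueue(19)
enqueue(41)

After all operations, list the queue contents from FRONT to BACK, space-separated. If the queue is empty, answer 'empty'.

enqueue(10): [10]
enqueue(1): [10, 1]
dequeue(): [1]
enqueue(70): [1, 70]
dequeue(): [70]
dequeue(): []
enqueue(19): [19]
enqueue(41): [19, 41]

Answer: 19 41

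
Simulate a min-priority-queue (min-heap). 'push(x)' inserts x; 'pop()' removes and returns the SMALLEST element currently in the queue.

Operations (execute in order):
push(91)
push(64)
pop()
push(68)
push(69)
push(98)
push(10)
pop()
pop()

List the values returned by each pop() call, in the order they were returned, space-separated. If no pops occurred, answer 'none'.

push(91): heap contents = [91]
push(64): heap contents = [64, 91]
pop() → 64: heap contents = [91]
push(68): heap contents = [68, 91]
push(69): heap contents = [68, 69, 91]
push(98): heap contents = [68, 69, 91, 98]
push(10): heap contents = [10, 68, 69, 91, 98]
pop() → 10: heap contents = [68, 69, 91, 98]
pop() → 68: heap contents = [69, 91, 98]

Answer: 64 10 68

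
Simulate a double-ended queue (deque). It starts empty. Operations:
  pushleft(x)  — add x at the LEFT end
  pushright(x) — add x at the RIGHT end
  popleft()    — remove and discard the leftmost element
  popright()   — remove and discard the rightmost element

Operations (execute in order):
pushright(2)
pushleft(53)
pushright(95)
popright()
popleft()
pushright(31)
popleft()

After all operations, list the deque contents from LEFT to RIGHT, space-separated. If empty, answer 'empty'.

Answer: 31

Derivation:
pushright(2): [2]
pushleft(53): [53, 2]
pushright(95): [53, 2, 95]
popright(): [53, 2]
popleft(): [2]
pushright(31): [2, 31]
popleft(): [31]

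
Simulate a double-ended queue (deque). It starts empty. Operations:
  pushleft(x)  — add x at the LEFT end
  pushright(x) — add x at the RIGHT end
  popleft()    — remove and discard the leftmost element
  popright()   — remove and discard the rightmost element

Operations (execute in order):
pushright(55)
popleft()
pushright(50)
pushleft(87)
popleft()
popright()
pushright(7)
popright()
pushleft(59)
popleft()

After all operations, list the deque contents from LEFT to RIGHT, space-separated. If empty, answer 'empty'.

Answer: empty

Derivation:
pushright(55): [55]
popleft(): []
pushright(50): [50]
pushleft(87): [87, 50]
popleft(): [50]
popright(): []
pushright(7): [7]
popright(): []
pushleft(59): [59]
popleft(): []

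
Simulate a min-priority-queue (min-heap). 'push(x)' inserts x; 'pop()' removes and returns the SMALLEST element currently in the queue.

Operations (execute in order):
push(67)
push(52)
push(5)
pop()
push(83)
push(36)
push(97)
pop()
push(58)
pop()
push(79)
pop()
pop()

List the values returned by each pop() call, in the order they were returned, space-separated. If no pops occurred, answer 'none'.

push(67): heap contents = [67]
push(52): heap contents = [52, 67]
push(5): heap contents = [5, 52, 67]
pop() → 5: heap contents = [52, 67]
push(83): heap contents = [52, 67, 83]
push(36): heap contents = [36, 52, 67, 83]
push(97): heap contents = [36, 52, 67, 83, 97]
pop() → 36: heap contents = [52, 67, 83, 97]
push(58): heap contents = [52, 58, 67, 83, 97]
pop() → 52: heap contents = [58, 67, 83, 97]
push(79): heap contents = [58, 67, 79, 83, 97]
pop() → 58: heap contents = [67, 79, 83, 97]
pop() → 67: heap contents = [79, 83, 97]

Answer: 5 36 52 58 67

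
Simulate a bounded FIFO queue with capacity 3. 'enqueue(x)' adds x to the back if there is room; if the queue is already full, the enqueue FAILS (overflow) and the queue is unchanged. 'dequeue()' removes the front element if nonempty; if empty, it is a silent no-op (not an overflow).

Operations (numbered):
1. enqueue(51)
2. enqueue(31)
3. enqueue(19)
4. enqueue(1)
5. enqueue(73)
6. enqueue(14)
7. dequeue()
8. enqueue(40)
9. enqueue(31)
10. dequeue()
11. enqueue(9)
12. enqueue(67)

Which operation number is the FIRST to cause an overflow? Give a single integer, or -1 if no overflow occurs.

1. enqueue(51): size=1
2. enqueue(31): size=2
3. enqueue(19): size=3
4. enqueue(1): size=3=cap → OVERFLOW (fail)
5. enqueue(73): size=3=cap → OVERFLOW (fail)
6. enqueue(14): size=3=cap → OVERFLOW (fail)
7. dequeue(): size=2
8. enqueue(40): size=3
9. enqueue(31): size=3=cap → OVERFLOW (fail)
10. dequeue(): size=2
11. enqueue(9): size=3
12. enqueue(67): size=3=cap → OVERFLOW (fail)

Answer: 4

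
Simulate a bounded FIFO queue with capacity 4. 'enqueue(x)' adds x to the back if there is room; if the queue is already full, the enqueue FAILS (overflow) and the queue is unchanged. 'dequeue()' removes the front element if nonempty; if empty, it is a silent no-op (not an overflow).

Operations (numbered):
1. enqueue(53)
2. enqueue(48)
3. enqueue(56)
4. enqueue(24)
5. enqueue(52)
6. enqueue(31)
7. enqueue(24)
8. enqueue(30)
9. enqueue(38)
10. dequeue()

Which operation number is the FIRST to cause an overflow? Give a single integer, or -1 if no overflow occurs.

1. enqueue(53): size=1
2. enqueue(48): size=2
3. enqueue(56): size=3
4. enqueue(24): size=4
5. enqueue(52): size=4=cap → OVERFLOW (fail)
6. enqueue(31): size=4=cap → OVERFLOW (fail)
7. enqueue(24): size=4=cap → OVERFLOW (fail)
8. enqueue(30): size=4=cap → OVERFLOW (fail)
9. enqueue(38): size=4=cap → OVERFLOW (fail)
10. dequeue(): size=3

Answer: 5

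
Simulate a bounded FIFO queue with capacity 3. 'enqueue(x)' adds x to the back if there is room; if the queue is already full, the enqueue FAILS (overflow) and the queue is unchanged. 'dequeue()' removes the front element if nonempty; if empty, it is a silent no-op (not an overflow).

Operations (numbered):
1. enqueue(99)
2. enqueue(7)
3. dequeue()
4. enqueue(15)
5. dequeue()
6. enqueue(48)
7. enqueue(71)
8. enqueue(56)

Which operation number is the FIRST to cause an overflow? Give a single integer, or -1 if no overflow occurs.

Answer: 8

Derivation:
1. enqueue(99): size=1
2. enqueue(7): size=2
3. dequeue(): size=1
4. enqueue(15): size=2
5. dequeue(): size=1
6. enqueue(48): size=2
7. enqueue(71): size=3
8. enqueue(56): size=3=cap → OVERFLOW (fail)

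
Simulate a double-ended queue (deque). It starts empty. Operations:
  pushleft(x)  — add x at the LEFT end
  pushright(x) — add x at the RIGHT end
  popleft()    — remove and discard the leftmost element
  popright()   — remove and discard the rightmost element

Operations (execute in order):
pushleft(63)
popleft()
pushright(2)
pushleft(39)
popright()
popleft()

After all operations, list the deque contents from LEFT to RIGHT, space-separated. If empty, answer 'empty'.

pushleft(63): [63]
popleft(): []
pushright(2): [2]
pushleft(39): [39, 2]
popright(): [39]
popleft(): []

Answer: empty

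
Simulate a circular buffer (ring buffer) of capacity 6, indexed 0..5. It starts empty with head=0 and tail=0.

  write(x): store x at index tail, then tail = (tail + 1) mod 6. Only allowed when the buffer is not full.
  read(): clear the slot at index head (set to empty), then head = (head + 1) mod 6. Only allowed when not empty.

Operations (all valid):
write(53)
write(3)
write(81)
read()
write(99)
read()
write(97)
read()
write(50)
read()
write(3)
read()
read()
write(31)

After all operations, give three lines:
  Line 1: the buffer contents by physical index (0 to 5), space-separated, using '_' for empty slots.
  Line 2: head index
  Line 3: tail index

Answer: 3 31 _ _ _ _
0
2

Derivation:
write(53): buf=[53 _ _ _ _ _], head=0, tail=1, size=1
write(3): buf=[53 3 _ _ _ _], head=0, tail=2, size=2
write(81): buf=[53 3 81 _ _ _], head=0, tail=3, size=3
read(): buf=[_ 3 81 _ _ _], head=1, tail=3, size=2
write(99): buf=[_ 3 81 99 _ _], head=1, tail=4, size=3
read(): buf=[_ _ 81 99 _ _], head=2, tail=4, size=2
write(97): buf=[_ _ 81 99 97 _], head=2, tail=5, size=3
read(): buf=[_ _ _ 99 97 _], head=3, tail=5, size=2
write(50): buf=[_ _ _ 99 97 50], head=3, tail=0, size=3
read(): buf=[_ _ _ _ 97 50], head=4, tail=0, size=2
write(3): buf=[3 _ _ _ 97 50], head=4, tail=1, size=3
read(): buf=[3 _ _ _ _ 50], head=5, tail=1, size=2
read(): buf=[3 _ _ _ _ _], head=0, tail=1, size=1
write(31): buf=[3 31 _ _ _ _], head=0, tail=2, size=2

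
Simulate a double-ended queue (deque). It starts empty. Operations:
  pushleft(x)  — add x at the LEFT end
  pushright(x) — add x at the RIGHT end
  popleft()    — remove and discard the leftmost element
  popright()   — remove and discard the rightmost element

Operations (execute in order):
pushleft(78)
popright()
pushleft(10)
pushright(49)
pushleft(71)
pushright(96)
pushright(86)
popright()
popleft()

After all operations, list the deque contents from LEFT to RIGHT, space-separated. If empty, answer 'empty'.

pushleft(78): [78]
popright(): []
pushleft(10): [10]
pushright(49): [10, 49]
pushleft(71): [71, 10, 49]
pushright(96): [71, 10, 49, 96]
pushright(86): [71, 10, 49, 96, 86]
popright(): [71, 10, 49, 96]
popleft(): [10, 49, 96]

Answer: 10 49 96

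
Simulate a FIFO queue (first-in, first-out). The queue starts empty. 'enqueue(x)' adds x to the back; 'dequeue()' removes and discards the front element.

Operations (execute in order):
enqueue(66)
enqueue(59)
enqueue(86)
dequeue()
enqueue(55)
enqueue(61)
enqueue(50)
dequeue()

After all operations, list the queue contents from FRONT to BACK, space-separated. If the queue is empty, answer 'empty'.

Answer: 86 55 61 50

Derivation:
enqueue(66): [66]
enqueue(59): [66, 59]
enqueue(86): [66, 59, 86]
dequeue(): [59, 86]
enqueue(55): [59, 86, 55]
enqueue(61): [59, 86, 55, 61]
enqueue(50): [59, 86, 55, 61, 50]
dequeue(): [86, 55, 61, 50]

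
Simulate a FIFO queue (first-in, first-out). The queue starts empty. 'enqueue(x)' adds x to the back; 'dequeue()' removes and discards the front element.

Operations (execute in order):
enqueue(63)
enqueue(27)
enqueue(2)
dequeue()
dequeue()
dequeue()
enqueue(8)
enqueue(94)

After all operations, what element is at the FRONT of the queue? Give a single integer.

Answer: 8

Derivation:
enqueue(63): queue = [63]
enqueue(27): queue = [63, 27]
enqueue(2): queue = [63, 27, 2]
dequeue(): queue = [27, 2]
dequeue(): queue = [2]
dequeue(): queue = []
enqueue(8): queue = [8]
enqueue(94): queue = [8, 94]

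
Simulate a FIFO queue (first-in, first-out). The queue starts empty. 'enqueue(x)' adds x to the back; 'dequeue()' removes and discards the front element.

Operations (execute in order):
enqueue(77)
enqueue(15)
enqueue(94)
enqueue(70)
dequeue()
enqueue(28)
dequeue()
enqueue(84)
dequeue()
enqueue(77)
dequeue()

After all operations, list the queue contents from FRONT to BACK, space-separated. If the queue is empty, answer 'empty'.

Answer: 28 84 77

Derivation:
enqueue(77): [77]
enqueue(15): [77, 15]
enqueue(94): [77, 15, 94]
enqueue(70): [77, 15, 94, 70]
dequeue(): [15, 94, 70]
enqueue(28): [15, 94, 70, 28]
dequeue(): [94, 70, 28]
enqueue(84): [94, 70, 28, 84]
dequeue(): [70, 28, 84]
enqueue(77): [70, 28, 84, 77]
dequeue(): [28, 84, 77]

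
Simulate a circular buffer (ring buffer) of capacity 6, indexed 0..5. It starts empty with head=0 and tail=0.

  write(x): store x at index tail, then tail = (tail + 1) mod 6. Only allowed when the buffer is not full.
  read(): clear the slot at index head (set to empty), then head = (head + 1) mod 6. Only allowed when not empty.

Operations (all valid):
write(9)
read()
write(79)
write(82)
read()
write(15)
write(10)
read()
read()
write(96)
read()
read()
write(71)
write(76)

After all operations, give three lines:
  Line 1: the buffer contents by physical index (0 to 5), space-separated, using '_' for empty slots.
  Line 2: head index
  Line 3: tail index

Answer: 71 76 _ _ _ _
0
2

Derivation:
write(9): buf=[9 _ _ _ _ _], head=0, tail=1, size=1
read(): buf=[_ _ _ _ _ _], head=1, tail=1, size=0
write(79): buf=[_ 79 _ _ _ _], head=1, tail=2, size=1
write(82): buf=[_ 79 82 _ _ _], head=1, tail=3, size=2
read(): buf=[_ _ 82 _ _ _], head=2, tail=3, size=1
write(15): buf=[_ _ 82 15 _ _], head=2, tail=4, size=2
write(10): buf=[_ _ 82 15 10 _], head=2, tail=5, size=3
read(): buf=[_ _ _ 15 10 _], head=3, tail=5, size=2
read(): buf=[_ _ _ _ 10 _], head=4, tail=5, size=1
write(96): buf=[_ _ _ _ 10 96], head=4, tail=0, size=2
read(): buf=[_ _ _ _ _ 96], head=5, tail=0, size=1
read(): buf=[_ _ _ _ _ _], head=0, tail=0, size=0
write(71): buf=[71 _ _ _ _ _], head=0, tail=1, size=1
write(76): buf=[71 76 _ _ _ _], head=0, tail=2, size=2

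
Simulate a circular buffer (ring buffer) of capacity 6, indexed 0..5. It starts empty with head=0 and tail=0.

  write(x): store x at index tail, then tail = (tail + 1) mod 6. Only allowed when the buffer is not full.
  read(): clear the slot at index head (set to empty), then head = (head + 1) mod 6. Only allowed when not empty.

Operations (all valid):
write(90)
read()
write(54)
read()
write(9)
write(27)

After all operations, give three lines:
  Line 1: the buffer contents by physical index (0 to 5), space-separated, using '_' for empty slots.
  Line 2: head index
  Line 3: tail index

write(90): buf=[90 _ _ _ _ _], head=0, tail=1, size=1
read(): buf=[_ _ _ _ _ _], head=1, tail=1, size=0
write(54): buf=[_ 54 _ _ _ _], head=1, tail=2, size=1
read(): buf=[_ _ _ _ _ _], head=2, tail=2, size=0
write(9): buf=[_ _ 9 _ _ _], head=2, tail=3, size=1
write(27): buf=[_ _ 9 27 _ _], head=2, tail=4, size=2

Answer: _ _ 9 27 _ _
2
4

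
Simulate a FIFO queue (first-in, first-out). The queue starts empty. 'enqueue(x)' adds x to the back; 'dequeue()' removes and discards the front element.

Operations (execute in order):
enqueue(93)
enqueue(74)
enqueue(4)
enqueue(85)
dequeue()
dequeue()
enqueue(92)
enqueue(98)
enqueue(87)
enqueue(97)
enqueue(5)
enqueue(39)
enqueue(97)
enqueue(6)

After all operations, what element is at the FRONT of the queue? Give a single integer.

Answer: 4

Derivation:
enqueue(93): queue = [93]
enqueue(74): queue = [93, 74]
enqueue(4): queue = [93, 74, 4]
enqueue(85): queue = [93, 74, 4, 85]
dequeue(): queue = [74, 4, 85]
dequeue(): queue = [4, 85]
enqueue(92): queue = [4, 85, 92]
enqueue(98): queue = [4, 85, 92, 98]
enqueue(87): queue = [4, 85, 92, 98, 87]
enqueue(97): queue = [4, 85, 92, 98, 87, 97]
enqueue(5): queue = [4, 85, 92, 98, 87, 97, 5]
enqueue(39): queue = [4, 85, 92, 98, 87, 97, 5, 39]
enqueue(97): queue = [4, 85, 92, 98, 87, 97, 5, 39, 97]
enqueue(6): queue = [4, 85, 92, 98, 87, 97, 5, 39, 97, 6]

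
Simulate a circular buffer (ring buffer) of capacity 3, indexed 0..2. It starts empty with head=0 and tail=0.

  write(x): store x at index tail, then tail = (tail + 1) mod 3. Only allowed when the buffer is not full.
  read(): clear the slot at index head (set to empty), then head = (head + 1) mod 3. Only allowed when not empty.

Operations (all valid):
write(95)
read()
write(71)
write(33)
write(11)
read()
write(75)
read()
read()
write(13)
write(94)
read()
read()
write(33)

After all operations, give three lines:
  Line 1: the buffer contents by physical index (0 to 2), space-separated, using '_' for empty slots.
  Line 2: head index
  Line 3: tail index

write(95): buf=[95 _ _], head=0, tail=1, size=1
read(): buf=[_ _ _], head=1, tail=1, size=0
write(71): buf=[_ 71 _], head=1, tail=2, size=1
write(33): buf=[_ 71 33], head=1, tail=0, size=2
write(11): buf=[11 71 33], head=1, tail=1, size=3
read(): buf=[11 _ 33], head=2, tail=1, size=2
write(75): buf=[11 75 33], head=2, tail=2, size=3
read(): buf=[11 75 _], head=0, tail=2, size=2
read(): buf=[_ 75 _], head=1, tail=2, size=1
write(13): buf=[_ 75 13], head=1, tail=0, size=2
write(94): buf=[94 75 13], head=1, tail=1, size=3
read(): buf=[94 _ 13], head=2, tail=1, size=2
read(): buf=[94 _ _], head=0, tail=1, size=1
write(33): buf=[94 33 _], head=0, tail=2, size=2

Answer: 94 33 _
0
2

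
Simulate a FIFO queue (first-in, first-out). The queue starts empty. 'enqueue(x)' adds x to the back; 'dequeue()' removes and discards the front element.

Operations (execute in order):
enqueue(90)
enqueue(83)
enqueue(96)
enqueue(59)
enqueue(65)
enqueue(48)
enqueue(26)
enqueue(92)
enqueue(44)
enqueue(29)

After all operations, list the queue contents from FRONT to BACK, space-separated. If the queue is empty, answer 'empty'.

Answer: 90 83 96 59 65 48 26 92 44 29

Derivation:
enqueue(90): [90]
enqueue(83): [90, 83]
enqueue(96): [90, 83, 96]
enqueue(59): [90, 83, 96, 59]
enqueue(65): [90, 83, 96, 59, 65]
enqueue(48): [90, 83, 96, 59, 65, 48]
enqueue(26): [90, 83, 96, 59, 65, 48, 26]
enqueue(92): [90, 83, 96, 59, 65, 48, 26, 92]
enqueue(44): [90, 83, 96, 59, 65, 48, 26, 92, 44]
enqueue(29): [90, 83, 96, 59, 65, 48, 26, 92, 44, 29]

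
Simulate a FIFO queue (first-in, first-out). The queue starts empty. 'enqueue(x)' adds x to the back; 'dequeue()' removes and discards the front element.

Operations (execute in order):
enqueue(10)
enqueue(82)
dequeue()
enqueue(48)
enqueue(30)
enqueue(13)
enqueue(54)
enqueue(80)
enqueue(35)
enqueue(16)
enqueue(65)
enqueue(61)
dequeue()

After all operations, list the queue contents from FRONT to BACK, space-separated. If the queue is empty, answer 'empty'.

Answer: 48 30 13 54 80 35 16 65 61

Derivation:
enqueue(10): [10]
enqueue(82): [10, 82]
dequeue(): [82]
enqueue(48): [82, 48]
enqueue(30): [82, 48, 30]
enqueue(13): [82, 48, 30, 13]
enqueue(54): [82, 48, 30, 13, 54]
enqueue(80): [82, 48, 30, 13, 54, 80]
enqueue(35): [82, 48, 30, 13, 54, 80, 35]
enqueue(16): [82, 48, 30, 13, 54, 80, 35, 16]
enqueue(65): [82, 48, 30, 13, 54, 80, 35, 16, 65]
enqueue(61): [82, 48, 30, 13, 54, 80, 35, 16, 65, 61]
dequeue(): [48, 30, 13, 54, 80, 35, 16, 65, 61]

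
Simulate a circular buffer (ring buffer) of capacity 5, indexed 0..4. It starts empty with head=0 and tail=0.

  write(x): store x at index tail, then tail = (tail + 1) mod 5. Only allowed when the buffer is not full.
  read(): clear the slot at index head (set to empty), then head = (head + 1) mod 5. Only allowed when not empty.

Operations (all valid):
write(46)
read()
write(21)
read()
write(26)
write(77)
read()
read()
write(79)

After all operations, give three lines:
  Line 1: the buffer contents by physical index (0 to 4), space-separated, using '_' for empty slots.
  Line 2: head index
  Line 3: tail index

write(46): buf=[46 _ _ _ _], head=0, tail=1, size=1
read(): buf=[_ _ _ _ _], head=1, tail=1, size=0
write(21): buf=[_ 21 _ _ _], head=1, tail=2, size=1
read(): buf=[_ _ _ _ _], head=2, tail=2, size=0
write(26): buf=[_ _ 26 _ _], head=2, tail=3, size=1
write(77): buf=[_ _ 26 77 _], head=2, tail=4, size=2
read(): buf=[_ _ _ 77 _], head=3, tail=4, size=1
read(): buf=[_ _ _ _ _], head=4, tail=4, size=0
write(79): buf=[_ _ _ _ 79], head=4, tail=0, size=1

Answer: _ _ _ _ 79
4
0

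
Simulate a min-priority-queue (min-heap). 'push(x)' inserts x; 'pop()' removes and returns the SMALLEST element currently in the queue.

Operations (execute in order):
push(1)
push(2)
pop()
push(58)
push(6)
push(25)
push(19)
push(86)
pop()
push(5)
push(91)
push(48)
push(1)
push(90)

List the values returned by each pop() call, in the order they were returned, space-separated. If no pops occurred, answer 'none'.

Answer: 1 2

Derivation:
push(1): heap contents = [1]
push(2): heap contents = [1, 2]
pop() → 1: heap contents = [2]
push(58): heap contents = [2, 58]
push(6): heap contents = [2, 6, 58]
push(25): heap contents = [2, 6, 25, 58]
push(19): heap contents = [2, 6, 19, 25, 58]
push(86): heap contents = [2, 6, 19, 25, 58, 86]
pop() → 2: heap contents = [6, 19, 25, 58, 86]
push(5): heap contents = [5, 6, 19, 25, 58, 86]
push(91): heap contents = [5, 6, 19, 25, 58, 86, 91]
push(48): heap contents = [5, 6, 19, 25, 48, 58, 86, 91]
push(1): heap contents = [1, 5, 6, 19, 25, 48, 58, 86, 91]
push(90): heap contents = [1, 5, 6, 19, 25, 48, 58, 86, 90, 91]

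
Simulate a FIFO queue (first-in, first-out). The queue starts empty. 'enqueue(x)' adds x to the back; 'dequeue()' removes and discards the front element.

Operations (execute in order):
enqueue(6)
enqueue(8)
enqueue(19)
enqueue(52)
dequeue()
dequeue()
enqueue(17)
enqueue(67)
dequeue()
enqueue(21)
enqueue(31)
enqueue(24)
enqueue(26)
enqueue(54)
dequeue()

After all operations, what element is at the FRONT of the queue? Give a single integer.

Answer: 17

Derivation:
enqueue(6): queue = [6]
enqueue(8): queue = [6, 8]
enqueue(19): queue = [6, 8, 19]
enqueue(52): queue = [6, 8, 19, 52]
dequeue(): queue = [8, 19, 52]
dequeue(): queue = [19, 52]
enqueue(17): queue = [19, 52, 17]
enqueue(67): queue = [19, 52, 17, 67]
dequeue(): queue = [52, 17, 67]
enqueue(21): queue = [52, 17, 67, 21]
enqueue(31): queue = [52, 17, 67, 21, 31]
enqueue(24): queue = [52, 17, 67, 21, 31, 24]
enqueue(26): queue = [52, 17, 67, 21, 31, 24, 26]
enqueue(54): queue = [52, 17, 67, 21, 31, 24, 26, 54]
dequeue(): queue = [17, 67, 21, 31, 24, 26, 54]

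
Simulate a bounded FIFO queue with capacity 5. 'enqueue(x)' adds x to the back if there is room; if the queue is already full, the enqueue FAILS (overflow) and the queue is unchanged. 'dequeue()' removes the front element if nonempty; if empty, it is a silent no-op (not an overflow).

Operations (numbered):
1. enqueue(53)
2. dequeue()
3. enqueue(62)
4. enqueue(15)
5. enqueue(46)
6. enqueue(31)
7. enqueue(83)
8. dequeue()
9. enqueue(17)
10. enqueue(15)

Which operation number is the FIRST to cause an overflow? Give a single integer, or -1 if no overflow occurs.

1. enqueue(53): size=1
2. dequeue(): size=0
3. enqueue(62): size=1
4. enqueue(15): size=2
5. enqueue(46): size=3
6. enqueue(31): size=4
7. enqueue(83): size=5
8. dequeue(): size=4
9. enqueue(17): size=5
10. enqueue(15): size=5=cap → OVERFLOW (fail)

Answer: 10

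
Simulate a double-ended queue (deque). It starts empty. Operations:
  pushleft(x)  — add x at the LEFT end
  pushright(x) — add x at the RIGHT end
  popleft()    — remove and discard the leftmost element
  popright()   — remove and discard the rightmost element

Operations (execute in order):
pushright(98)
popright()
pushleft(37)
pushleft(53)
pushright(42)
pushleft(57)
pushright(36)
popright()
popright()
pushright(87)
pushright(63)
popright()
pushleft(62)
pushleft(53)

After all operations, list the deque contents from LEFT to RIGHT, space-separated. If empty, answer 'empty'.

Answer: 53 62 57 53 37 87

Derivation:
pushright(98): [98]
popright(): []
pushleft(37): [37]
pushleft(53): [53, 37]
pushright(42): [53, 37, 42]
pushleft(57): [57, 53, 37, 42]
pushright(36): [57, 53, 37, 42, 36]
popright(): [57, 53, 37, 42]
popright(): [57, 53, 37]
pushright(87): [57, 53, 37, 87]
pushright(63): [57, 53, 37, 87, 63]
popright(): [57, 53, 37, 87]
pushleft(62): [62, 57, 53, 37, 87]
pushleft(53): [53, 62, 57, 53, 37, 87]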